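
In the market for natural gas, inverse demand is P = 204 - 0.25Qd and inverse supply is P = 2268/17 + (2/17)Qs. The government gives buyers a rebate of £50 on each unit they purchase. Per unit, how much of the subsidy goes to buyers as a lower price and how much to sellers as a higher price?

Buyers gain £34 per unit; sellers gain £16 per unit

Pre-subsidy: 204 - 0.25Q = 2268/17 + (2/17)Q gives Q* = 192 and P* = 156.
With the rebate, buyers effectively pay Pb = Ps − 50, where Ps is the price sellers receive.
On the curves, Pb = 204 - 0.25Q and Ps = 2268/17 + (2/17)Q; the wedge Ps − Pb = 50 gives 2268/17 + (2/17)Q − (204 - 0.25Q) = 50, so Q' = 328.
Then Pb = 204 − 0.25·328 = 122 and Ps = 2268/17 + (2/17)·328 = 172.
Buyers' price falls by P* − Pb = 156 − 122 = 34; sellers' price rises by Ps − P* = 172 − 156 = 16.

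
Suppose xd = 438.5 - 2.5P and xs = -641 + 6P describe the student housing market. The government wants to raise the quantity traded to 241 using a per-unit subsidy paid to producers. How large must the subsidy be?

At x = 241, invert demand for the buyer price: Pb = (438.5 − 241)/2.5 = 79; invert supply for the seller price: Ps = (241 − (-641))/6 = 147.
The subsidy must fill the gap: s = Ps − Pb = 147 − 79 = 68.

Required subsidy s = 68 per unit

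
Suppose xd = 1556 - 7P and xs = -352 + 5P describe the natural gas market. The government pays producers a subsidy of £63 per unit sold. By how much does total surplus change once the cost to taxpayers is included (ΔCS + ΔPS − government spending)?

Pre-subsidy: 1556 - 7P = -352 + 5P gives P* = 159, x* = 443.
With the subsidy, sellers receive Ps = Pb + 63 for each unit, where Pb is the price buyers pay.
Supply in terms of Pb becomes xs = -352 + 5(Pb + 63) = -37 + 5Pb. Setting this equal to demand: 1556 - 7Pb = -37 + 5Pb, so Pb = 132.75.
Sellers receive Ps = 132.75 + 63 = 195.75; x' = 1556 − 7·132.75 = 626.75.
ΔCS = ½(443 + 626.75)(159 − 132.75) = 14040.46875; ΔPS = ½(443 + 626.75)(195.75 − 159) = 19656.65625.
Government spending = 63 × 626.75 = 39485.25.
Net change = 14040.46875 + 19656.65625 − 39485.25 = -5788.125. The loss equals the DWL triangle ½·63·183.75.

Net change in total surplus = -£5788.125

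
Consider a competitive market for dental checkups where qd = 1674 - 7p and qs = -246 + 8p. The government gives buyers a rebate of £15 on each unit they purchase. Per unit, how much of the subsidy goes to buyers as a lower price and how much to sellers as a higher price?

Buyers gain £8 per unit; sellers gain £7 per unit

Pre-subsidy: 1674 - 7p = -246 + 8p gives p* = 128, q* = 778.
With the rebate, buyers effectively pay pb = ps − 15, where ps is the price sellers receive.
Demand in terms of ps becomes qd = 1674 − 7(ps − 15) = 1779 - 7ps. Setting this equal to supply: 1779 - 7ps = -246 + 8ps, so ps = 135.
Buyers pay pb = 135 − 15 = 120; q' = -246 + 8·135 = 834.
Buyers' price falls by p* − pb = 128 − 120 = 8; sellers' price rises by ps − p* = 135 − 128 = 7.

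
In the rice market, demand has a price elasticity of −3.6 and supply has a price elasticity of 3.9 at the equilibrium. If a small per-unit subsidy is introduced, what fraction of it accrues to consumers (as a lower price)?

For a small subsidy around the equilibrium, the benefit split depends on the relative slopes, which at a point are proportional to the elasticities.
Buyer share = εs/(εs + |εd|) = 3.9/(3.9 + 3.6) = 0.52; seller share = |εd|/(εs + |εd|) = 0.48.

Consumer share = 0.52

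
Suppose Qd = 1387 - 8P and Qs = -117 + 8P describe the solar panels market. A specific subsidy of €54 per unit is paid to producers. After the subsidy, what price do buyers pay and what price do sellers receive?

Buyers pay €67; sellers receive €121

Pre-subsidy: 1387 - 8P = -117 + 8P gives P* = 94, Q* = 635.
With the subsidy, sellers receive Ps = Pb + 54 for each unit, where Pb is the price buyers pay.
Supply in terms of Pb becomes Qs = -117 + 8(Pb + 54) = 315 + 8Pb. Setting this equal to demand: 1387 - 8Pb = 315 + 8Pb, so Pb = 67.
Sellers receive Ps = 67 + 54 = 121; Q' = 1387 − 8·67 = 851.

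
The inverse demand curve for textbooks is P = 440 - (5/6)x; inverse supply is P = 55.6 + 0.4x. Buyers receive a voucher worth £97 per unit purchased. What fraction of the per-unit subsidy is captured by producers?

Pre-subsidy: 440 - (5/6)x = 55.6 + 0.4x gives x* = 11532/37 and P* = 6670/37.
With the rebate, buyers effectively pay Pb = Ps − 97, where Ps is the price sellers receive.
On the curves, Pb = 440 - (5/6)x and Ps = 55.6 + 0.4x; the wedge Ps − Pb = 97 gives 55.6 + 0.4x − (440 - (5/6)x) = 97, so x' = 14442/37.
Then Pb = 440 − (5/6)·(14442/37) = 4245/37 and Ps = 55.6 + 0.4·(14442/37) = 7834/37.
Buyers' price falls by P* − Pb = 6670/37 − 4245/37 = 2425/37; sellers' price rises by Ps − P* = 7834/37 − 6670/37 = 1164/37.
So producers capture (1164/37)/97 = 12/37 of each unit of subsidy.

Producer share = 12/37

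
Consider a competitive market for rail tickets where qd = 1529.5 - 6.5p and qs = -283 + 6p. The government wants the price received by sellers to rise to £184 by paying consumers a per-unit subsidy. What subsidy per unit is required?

Required subsidy s = £75 per unit

At a seller price of 184, quantity supplied is -283 + 6·184 = 821.
Buyers absorb 821 only when they pay pb with 1529.5 − 6.5·pb = 821, i.e. pb = 109.
s = ps − pb = 184 − 109 = 75.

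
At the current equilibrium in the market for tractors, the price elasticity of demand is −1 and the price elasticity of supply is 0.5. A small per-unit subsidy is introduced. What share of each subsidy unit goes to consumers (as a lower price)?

Consumer share = 1/3

For a small subsidy around the equilibrium, the benefit split depends on the relative slopes, which at a point are proportional to the elasticities.
Buyer share = εs/(εs + |εd|) = 0.5/(0.5 + 1) = 1/3; seller share = |εd|/(εs + |εd|) = 2/3.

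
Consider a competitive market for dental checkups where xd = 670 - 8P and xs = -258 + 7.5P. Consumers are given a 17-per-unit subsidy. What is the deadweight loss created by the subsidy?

Deadweight loss = 17340/31

Pre-subsidy: 670 - 8P = -258 + 7.5P gives P* = 1856/31, x* = 5922/31.
With the rebate, buyers effectively pay Pb = Ps − 17, where Ps is the price sellers receive.
Demand in terms of Ps becomes xd = 670 − 8(Ps − 17) = 806 - 8Ps. Setting this equal to supply: 806 - 8Ps = -258 + 7.5Ps, so Ps = 2128/31.
Buyers pay Pb = 2128/31 − 17 = 1601/31; x' = -258 + 7.5·(2128/31) = 7962/31.
The subsidy expands output by 7962/31 − 5922/31 = 2040/31 past the efficient level; on those units the gap between marginal cost and willingness to pay runs from 0 up to 17.
DWL = ½ × 17 × 2040/31 = 17340/31.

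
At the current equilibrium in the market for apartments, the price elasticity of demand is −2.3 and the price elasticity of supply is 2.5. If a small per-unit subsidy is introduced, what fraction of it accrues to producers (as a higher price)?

For a small subsidy around the equilibrium, the benefit split depends on the relative slopes, which at a point are proportional to the elasticities.
Buyer share = εs/(εs + |εd|) = 2.5/(2.5 + 2.3) = 25/48; seller share = |εd|/(εs + |εd|) = 23/48.
So producers capture 23/48 of the subsidy.

Producer share = 23/48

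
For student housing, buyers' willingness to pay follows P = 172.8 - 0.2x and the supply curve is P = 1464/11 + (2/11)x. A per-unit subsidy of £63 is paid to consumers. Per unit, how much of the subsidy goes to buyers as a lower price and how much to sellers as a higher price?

Pre-subsidy: 172.8 - 0.2x = 1464/11 + (2/11)x gives x* = 104 and P* = 152.
With the rebate, buyers effectively pay Pb = Ps − 63, where Ps is the price sellers receive.
On the curves, Pb = 172.8 - 0.2x and Ps = 1464/11 + (2/11)x; the wedge Ps − Pb = 63 gives 1464/11 + (2/11)x − (172.8 - 0.2x) = 63, so x' = 269.
Then Pb = 172.8 − 0.2·269 = 119 and Ps = 1464/11 + (2/11)·269 = 182.
Buyers' price falls by P* − Pb = 152 − 119 = 33; sellers' price rises by Ps − P* = 182 − 152 = 30.

Buyers gain £33 per unit; sellers gain £30 per unit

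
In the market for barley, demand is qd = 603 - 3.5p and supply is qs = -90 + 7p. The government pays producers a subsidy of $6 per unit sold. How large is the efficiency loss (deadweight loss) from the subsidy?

Pre-subsidy: 603 - 3.5p = -90 + 7p gives p* = 66, q* = 372.
With the subsidy, sellers receive ps = pb + 6 for each unit, where pb is the price buyers pay.
Supply in terms of pb becomes qs = -90 + 7(pb + 6) = -48 + 7pb. Setting this equal to demand: 603 - 3.5pb = -48 + 7pb, so pb = 62.
Sellers receive ps = 62 + 6 = 68; q' = 603 − 3.5·62 = 386.
The subsidy expands output by 386 − 372 = 14 past the efficient level; on those units the gap between marginal cost and willingness to pay runs from 0 up to 6.
DWL = ½ × 6 × 14 = 42.

Deadweight loss = $42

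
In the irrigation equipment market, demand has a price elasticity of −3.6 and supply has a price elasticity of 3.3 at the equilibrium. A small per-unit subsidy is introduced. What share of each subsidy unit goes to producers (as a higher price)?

For a small subsidy around the equilibrium, the benefit split depends on the relative slopes, which at a point are proportional to the elasticities.
Buyer share = εs/(εs + |εd|) = 3.3/(3.3 + 3.6) = 11/23; seller share = |εd|/(εs + |εd|) = 12/23.
So producers capture 12/23 of the subsidy.

Producer share = 12/23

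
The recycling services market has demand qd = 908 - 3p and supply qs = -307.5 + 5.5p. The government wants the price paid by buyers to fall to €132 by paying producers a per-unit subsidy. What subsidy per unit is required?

Required subsidy s = €17 per unit

At a buyer price of 132, quantity demanded is 908 − 3·132 = 512.
Sellers supply 512 only when they receive ps with -307.5 + 5.5·ps = 512, i.e. ps = 149.
s = ps − pb = 149 − 132 = 17.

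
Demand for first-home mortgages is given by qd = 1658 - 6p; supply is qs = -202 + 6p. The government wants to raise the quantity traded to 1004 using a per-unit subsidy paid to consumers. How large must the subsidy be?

At q = 1004, invert demand for the buyer price: pb = (1658 − 1004)/6 = 109; invert supply for the seller price: ps = (1004 − (-202))/6 = 201.
The subsidy must fill the gap: s = ps − pb = 201 − 109 = 92.

Required subsidy s = 92 per unit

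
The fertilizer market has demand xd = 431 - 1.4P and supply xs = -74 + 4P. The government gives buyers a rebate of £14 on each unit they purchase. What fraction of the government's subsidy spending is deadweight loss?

DWL / government spending = 98/4247

Pre-subsidy: 431 - 1.4P = -74 + 4P gives P* = 2525/27, x* = 8102/27.
With the rebate, buyers effectively pay Pb = Ps − 14, where Ps is the price sellers receive.
Demand in terms of Ps becomes xd = 431 − 1.4(Ps − 14) = 450.6 - 1.4Ps. Setting this equal to supply: 450.6 - 1.4Ps = -74 + 4Ps, so Ps = 2623/27.
Buyers pay Pb = 2623/27 − 14 = 2245/27; x' = -74 + 4·(2623/27) = 8494/27.
ΔCS = ½(8102/27 + 8494/27)(2525/27 − 2245/27) = 258160/81; ΔPS = ½(8102/27 + 8494/27)(2623/27 − 2525/27) = 90356/81.
Government spending = 14 × 8494/27 = 118916/27.
DWL = ½ × 14 × (8494/27 − 8102/27) = 2744/27; fraction = (2744/27) / (118916/27) = 98/4247.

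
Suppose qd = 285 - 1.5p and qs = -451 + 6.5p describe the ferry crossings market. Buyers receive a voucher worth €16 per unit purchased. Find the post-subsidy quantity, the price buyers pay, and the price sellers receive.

q' = 166.5; buyers pay €79; sellers receive €95

Pre-subsidy: 285 - 1.5p = -451 + 6.5p gives p* = 92, q* = 147.
With the rebate, buyers effectively pay pb = ps − 16, where ps is the price sellers receive.
Demand in terms of ps becomes qd = 285 − 1.5(ps − 16) = 309 - 1.5ps. Setting this equal to supply: 309 - 1.5ps = -451 + 6.5ps, so ps = 95.
Buyers pay pb = 95 − 16 = 79; q' = -451 + 6.5·95 = 166.5.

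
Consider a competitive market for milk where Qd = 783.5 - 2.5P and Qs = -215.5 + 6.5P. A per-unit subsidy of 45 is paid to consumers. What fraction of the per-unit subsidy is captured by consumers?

Consumer share = 13/18

Pre-subsidy: 783.5 - 2.5P = -215.5 + 6.5P gives P* = 111, Q* = 506.
With the rebate, buyers effectively pay Pb = Ps − 45, where Ps is the price sellers receive.
Demand in terms of Ps becomes Qd = 783.5 − 2.5(Ps − 45) = 896 - 2.5Ps. Setting this equal to supply: 896 - 2.5Ps = -215.5 + 6.5Ps, so Ps = 123.5.
Buyers pay Pb = 123.5 − 45 = 78.5; Q' = -215.5 + 6.5·123.5 = 587.25.
Buyers' price falls by P* − Pb = 111 − 78.5 = 32.5; sellers' price rises by Ps − P* = 123.5 − 111 = 12.5.
So consumers capture 32.5/45 = 13/18 of each unit of subsidy.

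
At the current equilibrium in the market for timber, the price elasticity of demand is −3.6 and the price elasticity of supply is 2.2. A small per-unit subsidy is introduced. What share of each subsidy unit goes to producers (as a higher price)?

For a small subsidy around the equilibrium, the benefit split depends on the relative slopes, which at a point are proportional to the elasticities.
Buyer share = εs/(εs + |εd|) = 2.2/(2.2 + 3.6) = 11/29; seller share = |εd|/(εs + |εd|) = 18/29.
So producers capture 18/29 of the subsidy.

Producer share = 18/29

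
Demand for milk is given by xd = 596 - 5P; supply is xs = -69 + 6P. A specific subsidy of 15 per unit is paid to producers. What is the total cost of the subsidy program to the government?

Pre-subsidy: 596 - 5P = -69 + 6P gives P* = 665/11, x* = 3231/11.
With the subsidy, sellers receive Ps = Pb + 15 for each unit, where Pb is the price buyers pay.
Supply in terms of Pb becomes xs = -69 + 6(Pb + 15) = 21 + 6Pb. Setting this equal to demand: 596 - 5Pb = 21 + 6Pb, so Pb = 575/11.
Sellers receive Ps = 575/11 + 15 = 740/11; x' = 596 − 5·(575/11) = 3681/11.
Government outlay = subsidy × quantity = 15 × 3681/11 = 55215/11.

Government cost = 55215/11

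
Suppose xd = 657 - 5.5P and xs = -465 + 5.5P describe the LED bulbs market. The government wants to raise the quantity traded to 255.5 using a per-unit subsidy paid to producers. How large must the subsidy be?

At x = 255.5, invert demand for the buyer price: Pb = (657 − 255.5)/5.5 = 73; invert supply for the seller price: Ps = (255.5 − (-465))/5.5 = 131.
The subsidy must fill the gap: s = Ps − Pb = 131 − 73 = 58.

Required subsidy s = 58 per unit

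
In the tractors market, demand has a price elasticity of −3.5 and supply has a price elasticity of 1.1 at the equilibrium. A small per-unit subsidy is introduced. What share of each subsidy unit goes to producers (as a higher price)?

For a small subsidy around the equilibrium, the benefit split depends on the relative slopes, which at a point are proportional to the elasticities.
Buyer share = εs/(εs + |εd|) = 1.1/(1.1 + 3.5) = 11/46; seller share = |εd|/(εs + |εd|) = 35/46.
So producers capture 35/46 of the subsidy.

Producer share = 35/46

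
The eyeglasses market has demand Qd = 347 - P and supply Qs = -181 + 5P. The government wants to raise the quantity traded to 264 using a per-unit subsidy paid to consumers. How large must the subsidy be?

At Q = 264, invert demand for the buyer price: Pb = (347 − 264)/1 = 83; invert supply for the seller price: Ps = (264 − (-181))/5 = 89.
The subsidy must fill the gap: s = Ps − Pb = 89 − 83 = 6.

Required subsidy s = 6 per unit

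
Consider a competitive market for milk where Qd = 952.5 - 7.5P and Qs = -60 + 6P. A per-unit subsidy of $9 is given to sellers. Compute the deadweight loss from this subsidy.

Deadweight loss = $135

Pre-subsidy: 952.5 - 7.5P = -60 + 6P gives P* = 75, Q* = 390.
With the subsidy, sellers receive Ps = Pb + 9 for each unit, where Pb is the price buyers pay.
Supply in terms of Pb becomes Qs = -60 + 6(Pb + 9) = -6 + 6Pb. Setting this equal to demand: 952.5 - 7.5Pb = -6 + 6Pb, so Pb = 71.
Sellers receive Ps = 71 + 9 = 80; Q' = 952.5 − 7.5·71 = 420.
The subsidy expands output by 420 − 390 = 30 past the efficient level; on those units the gap between marginal cost and willingness to pay runs from 0 up to 9.
DWL = ½ × 9 × 30 = 135.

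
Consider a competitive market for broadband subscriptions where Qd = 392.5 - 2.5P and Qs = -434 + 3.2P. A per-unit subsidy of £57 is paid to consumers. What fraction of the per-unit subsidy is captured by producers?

Pre-subsidy: 392.5 - 2.5P = -434 + 3.2P gives P* = 145, Q* = 30.
With the rebate, buyers effectively pay Pb = Ps − 57, where Ps is the price sellers receive.
Demand in terms of Ps becomes Qd = 392.5 − 2.5(Ps − 57) = 535 - 2.5Ps. Setting this equal to supply: 535 - 2.5Ps = -434 + 3.2Ps, so Ps = 170.
Buyers pay Pb = 170 − 57 = 113; Q' = -434 + 3.2·170 = 110.
Buyers' price falls by P* − Pb = 145 − 113 = 32; sellers' price rises by Ps − P* = 170 − 145 = 25.
So producers capture 25/57 = 25/57 of each unit of subsidy.

Producer share = 25/57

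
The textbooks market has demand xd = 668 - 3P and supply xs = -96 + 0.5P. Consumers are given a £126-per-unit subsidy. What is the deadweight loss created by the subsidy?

Pre-subsidy: 668 - 3P = -96 + 0.5P gives P* = 1528/7, x* = 92/7.
With the rebate, buyers effectively pay Pb = Ps − 126, where Ps is the price sellers receive.
Demand in terms of Ps becomes xd = 668 − 3(Ps − 126) = 1046 - 3Ps. Setting this equal to supply: 1046 - 3Ps = -96 + 0.5Ps, so Ps = 2284/7.
Buyers pay Pb = 2284/7 − 126 = 1402/7; x' = -96 + 0.5·(2284/7) = 470/7.
The subsidy expands output by 470/7 − 92/7 = 54 past the efficient level; on those units the gap between marginal cost and willingness to pay runs from 0 up to 126.
DWL = ½ × 126 × 54 = 3402.

Deadweight loss = £3402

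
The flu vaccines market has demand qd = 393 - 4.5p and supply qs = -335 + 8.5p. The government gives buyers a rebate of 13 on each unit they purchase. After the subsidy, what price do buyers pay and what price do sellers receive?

Buyers pay 47.5; sellers receive 60.5

Pre-subsidy: 393 - 4.5p = -335 + 8.5p gives p* = 56, q* = 141.
With the rebate, buyers effectively pay pb = ps − 13, where ps is the price sellers receive.
Demand in terms of ps becomes qd = 393 − 4.5(ps − 13) = 451.5 - 4.5ps. Setting this equal to supply: 451.5 - 4.5ps = -335 + 8.5ps, so ps = 60.5.
Buyers pay pb = 60.5 − 13 = 47.5; q' = -335 + 8.5·60.5 = 179.25.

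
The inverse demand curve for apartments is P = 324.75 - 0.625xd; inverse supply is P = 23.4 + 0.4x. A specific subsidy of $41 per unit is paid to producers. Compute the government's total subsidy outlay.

Pre-subsidy: 324.75 - 0.625x = 23.4 + 0.4x gives x* = 294 and P* = 141.
With the subsidy, sellers receive Ps = Pb + 41 for each unit, where Pb is the price buyers pay.
On the curves, Pb = 324.75 - 0.625x and Ps = 23.4 + 0.4x; the wedge Ps − Pb = 41 gives 23.4 + 0.4x − (324.75 - 0.625x) = 41, so x' = 334.
Then Pb = 324.75 − 0.625·334 = 116 and Ps = 23.4 + 0.4·334 = 157.
Government outlay = subsidy × quantity = 41 × 334 = 13694.

Government cost = $13694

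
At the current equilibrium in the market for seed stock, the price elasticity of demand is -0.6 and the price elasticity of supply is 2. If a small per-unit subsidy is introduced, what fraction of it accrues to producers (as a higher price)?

For a small subsidy around the equilibrium, the benefit split depends on the relative slopes, which at a point are proportional to the elasticities.
Buyer share = εs/(εs + |εd|) = 2/(2 + 0.6) = 10/13; seller share = |εd|/(εs + |εd|) = 3/13.
So producers capture 3/13 of the subsidy.

Producer share = 3/13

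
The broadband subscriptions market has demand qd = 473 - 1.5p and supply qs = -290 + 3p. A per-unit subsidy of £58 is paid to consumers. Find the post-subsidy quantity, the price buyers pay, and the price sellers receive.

q' = 830/3; buyers pay 1178/9; sellers receive 1700/9

Pre-subsidy: 473 - 1.5p = -290 + 3p gives p* = 1526/9, q* = 656/3.
With the rebate, buyers effectively pay pb = ps − 58, where ps is the price sellers receive.
Demand in terms of ps becomes qd = 473 − 1.5(ps − 58) = 560 - 1.5ps. Setting this equal to supply: 560 - 1.5ps = -290 + 3ps, so ps = 1700/9.
Buyers pay pb = 1700/9 − 58 = 1178/9; q' = -290 + 3·(1700/9) = 830/3.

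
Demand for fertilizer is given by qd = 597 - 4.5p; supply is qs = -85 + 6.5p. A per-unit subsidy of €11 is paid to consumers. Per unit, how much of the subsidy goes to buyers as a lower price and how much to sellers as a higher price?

Buyers gain €6.5 per unit; sellers gain €4.5 per unit

Pre-subsidy: 597 - 4.5p = -85 + 6.5p gives p* = 62, q* = 318.
With the rebate, buyers effectively pay pb = ps − 11, where ps is the price sellers receive.
Demand in terms of ps becomes qd = 597 − 4.5(ps − 11) = 646.5 - 4.5ps. Setting this equal to supply: 646.5 - 4.5ps = -85 + 6.5ps, so ps = 66.5.
Buyers pay pb = 66.5 − 11 = 55.5; q' = -85 + 6.5·66.5 = 347.25.
Buyers' price falls by p* − pb = 62 − 55.5 = 6.5; sellers' price rises by ps − p* = 66.5 − 62 = 4.5.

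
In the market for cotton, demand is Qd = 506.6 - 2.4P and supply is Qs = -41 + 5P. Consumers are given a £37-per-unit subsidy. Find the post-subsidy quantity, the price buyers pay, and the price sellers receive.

Pre-subsidy: 506.6 - 2.4P = -41 + 5P gives P* = 74, Q* = 329.
With the rebate, buyers effectively pay Pb = Ps − 37, where Ps is the price sellers receive.
Demand in terms of Ps becomes Qd = 506.6 − 2.4(Ps − 37) = 595.4 - 2.4Ps. Setting this equal to supply: 595.4 - 2.4Ps = -41 + 5Ps, so Ps = 86.
Buyers pay Pb = 86 − 37 = 49; Q' = -41 + 5·86 = 389.

Q' = 389; buyers pay £49; sellers receive £86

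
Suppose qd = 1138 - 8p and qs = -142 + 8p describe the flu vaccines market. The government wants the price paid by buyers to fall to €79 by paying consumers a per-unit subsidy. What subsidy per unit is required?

Required subsidy s = €2 per unit

At a buyer price of 79, quantity demanded is 1138 − 8·79 = 506.
Sellers supply 506 only when they receive ps with -142 + 8·ps = 506, i.e. ps = 81.
s = ps − pb = 81 − 79 = 2.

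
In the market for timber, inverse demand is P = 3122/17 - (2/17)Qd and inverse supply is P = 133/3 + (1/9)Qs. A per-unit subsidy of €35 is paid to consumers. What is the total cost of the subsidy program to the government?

Government cost = €26670

Pre-subsidy: 3122/17 - (2/17)Q = 133/3 + (1/9)Q gives Q* = 609 and P* = 112.
With the rebate, buyers effectively pay Pb = Ps − 35, where Ps is the price sellers receive.
On the curves, Pb = 3122/17 - (2/17)Q and Ps = 133/3 + (1/9)Q; the wedge Ps − Pb = 35 gives 133/3 + (1/9)Q − (3122/17 - (2/17)Q) = 35, so Q' = 762.
Then Pb = 3122/17 − (2/17)·762 = 94 and Ps = 133/3 + (1/9)·762 = 129.
Government outlay = subsidy × quantity = 35 × 762 = 26670.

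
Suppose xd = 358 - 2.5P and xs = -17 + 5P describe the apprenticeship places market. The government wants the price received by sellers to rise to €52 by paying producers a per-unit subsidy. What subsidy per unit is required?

At a seller price of 52, quantity supplied is -17 + 5·52 = 243.
Buyers absorb 243 only when they pay Pb with 358 − 2.5·Pb = 243, i.e. Pb = 46.
s = Ps − Pb = 52 − 46 = 6.

Required subsidy s = €6 per unit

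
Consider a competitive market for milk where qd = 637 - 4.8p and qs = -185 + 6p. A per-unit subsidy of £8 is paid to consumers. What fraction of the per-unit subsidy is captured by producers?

Pre-subsidy: 637 - 4.8p = -185 + 6p gives p* = 685/9, q* = 815/3.
With the rebate, buyers effectively pay pb = ps − 8, where ps is the price sellers receive.
Demand in terms of ps becomes qd = 637 − 4.8(ps − 8) = 675.4 - 4.8ps. Setting this equal to supply: 675.4 - 4.8ps = -185 + 6ps, so ps = 239/3.
Buyers pay pb = 239/3 − 8 = 215/3; q' = -185 + 6·(239/3) = 293.
Buyers' price falls by p* − pb = 685/9 − 215/3 = 40/9; sellers' price rises by ps − p* = 239/3 − 685/9 = 32/9.
So producers capture (32/9)/8 = 4/9 of each unit of subsidy.

Producer share = 4/9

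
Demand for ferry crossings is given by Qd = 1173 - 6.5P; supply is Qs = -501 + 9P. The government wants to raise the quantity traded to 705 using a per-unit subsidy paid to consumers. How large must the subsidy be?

At Q = 705, invert demand for the buyer price: Pb = (1173 − 705)/6.5 = 72; invert supply for the seller price: Ps = (705 − (-501))/9 = 134.
The subsidy must fill the gap: s = Ps − Pb = 134 − 72 = 62.

Required subsidy s = 62 per unit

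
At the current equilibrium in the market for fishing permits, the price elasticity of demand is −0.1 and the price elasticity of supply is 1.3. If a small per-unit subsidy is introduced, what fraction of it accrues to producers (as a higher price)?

Producer share = 1/14

For a small subsidy around the equilibrium, the benefit split depends on the relative slopes, which at a point are proportional to the elasticities.
Buyer share = εs/(εs + |εd|) = 1.3/(1.3 + 0.1) = 13/14; seller share = |εd|/(εs + |εd|) = 1/14.
So producers capture 1/14 of the subsidy.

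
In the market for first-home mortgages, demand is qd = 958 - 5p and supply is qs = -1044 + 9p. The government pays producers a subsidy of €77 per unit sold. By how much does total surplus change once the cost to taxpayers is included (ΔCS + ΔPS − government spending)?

Pre-subsidy: 958 - 5p = -1044 + 9p gives p* = 143, q* = 243.
With the subsidy, sellers receive ps = pb + 77 for each unit, where pb is the price buyers pay.
Supply in terms of pb becomes qs = -1044 + 9(pb + 77) = -351 + 9pb. Setting this equal to demand: 958 - 5pb = -351 + 9pb, so pb = 93.5.
Sellers receive ps = 93.5 + 77 = 170.5; q' = 958 − 5·93.5 = 490.5.
ΔCS = ½(243 + 490.5)(143 − 93.5) = 18154.125; ΔPS = ½(243 + 490.5)(170.5 − 143) = 10085.625.
Government spending = 77 × 490.5 = 37768.5.
Net change = 18154.125 + 10085.625 − 37768.5 = -9528.75. The loss equals the DWL triangle ½·77·247.5.

Net change in total surplus = -€9528.75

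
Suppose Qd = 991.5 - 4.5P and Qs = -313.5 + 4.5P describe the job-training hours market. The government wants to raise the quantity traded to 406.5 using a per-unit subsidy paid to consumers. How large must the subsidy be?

At Q = 406.5, invert demand for the buyer price: Pb = (991.5 − 406.5)/4.5 = 130; invert supply for the seller price: Ps = (406.5 − (-313.5))/4.5 = 160.
The subsidy must fill the gap: s = Ps − Pb = 160 − 130 = 30.

Required subsidy s = 30 per unit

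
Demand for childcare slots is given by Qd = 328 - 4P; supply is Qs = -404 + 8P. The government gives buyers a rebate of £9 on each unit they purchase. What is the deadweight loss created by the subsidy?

Deadweight loss = £108

Pre-subsidy: 328 - 4P = -404 + 8P gives P* = 61, Q* = 84.
With the rebate, buyers effectively pay Pb = Ps − 9, where Ps is the price sellers receive.
Demand in terms of Ps becomes Qd = 328 − 4(Ps − 9) = 364 - 4Ps. Setting this equal to supply: 364 - 4Ps = -404 + 8Ps, so Ps = 64.
Buyers pay Pb = 64 − 9 = 55; Q' = -404 + 8·64 = 108.
The subsidy expands output by 108 − 84 = 24 past the efficient level; on those units the gap between marginal cost and willingness to pay runs from 0 up to 9.
DWL = ½ × 9 × 24 = 108.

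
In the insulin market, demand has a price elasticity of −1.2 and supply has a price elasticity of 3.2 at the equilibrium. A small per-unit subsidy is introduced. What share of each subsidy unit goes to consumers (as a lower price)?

For a small subsidy around the equilibrium, the benefit split depends on the relative slopes, which at a point are proportional to the elasticities.
Buyer share = εs/(εs + |εd|) = 3.2/(3.2 + 1.2) = 8/11; seller share = |εd|/(εs + |εd|) = 3/11.

Consumer share = 8/11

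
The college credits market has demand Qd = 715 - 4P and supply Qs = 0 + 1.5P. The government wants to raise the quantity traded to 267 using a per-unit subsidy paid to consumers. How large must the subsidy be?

Required subsidy s = 66 per unit

At Q = 267, invert demand for the buyer price: Pb = (715 − 267)/4 = 112; invert supply for the seller price: Ps = (267 − (0))/1.5 = 178.
The subsidy must fill the gap: s = Ps − Pb = 178 − 112 = 66.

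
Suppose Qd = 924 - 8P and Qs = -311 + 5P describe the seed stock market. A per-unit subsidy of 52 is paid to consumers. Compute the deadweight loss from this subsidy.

Pre-subsidy: 924 - 8P = -311 + 5P gives P* = 95, Q* = 164.
With the rebate, buyers effectively pay Pb = Ps − 52, where Ps is the price sellers receive.
Demand in terms of Ps becomes Qd = 924 − 8(Ps − 52) = 1340 - 8Ps. Setting this equal to supply: 1340 - 8Ps = -311 + 5Ps, so Ps = 127.
Buyers pay Pb = 127 − 52 = 75; Q' = -311 + 5·127 = 324.
The subsidy expands output by 324 − 164 = 160 past the efficient level; on those units the gap between marginal cost and willingness to pay runs from 0 up to 52.
DWL = ½ × 52 × 160 = 4160.

Deadweight loss = 4160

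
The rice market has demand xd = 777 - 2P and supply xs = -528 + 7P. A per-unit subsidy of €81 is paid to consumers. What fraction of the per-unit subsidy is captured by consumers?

Consumer share = 7/9

Pre-subsidy: 777 - 2P = -528 + 7P gives P* = 145, x* = 487.
With the rebate, buyers effectively pay Pb = Ps − 81, where Ps is the price sellers receive.
Demand in terms of Ps becomes xd = 777 − 2(Ps − 81) = 939 - 2Ps. Setting this equal to supply: 939 - 2Ps = -528 + 7Ps, so Ps = 163.
Buyers pay Pb = 163 − 81 = 82; x' = -528 + 7·163 = 613.
Buyers' price falls by P* − Pb = 145 − 82 = 63; sellers' price rises by Ps − P* = 163 − 145 = 18.
So consumers capture 63/81 = 7/9 of each unit of subsidy.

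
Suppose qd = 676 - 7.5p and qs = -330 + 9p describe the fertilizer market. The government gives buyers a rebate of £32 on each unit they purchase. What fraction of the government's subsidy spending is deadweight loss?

DWL / government spending = 120/641

Pre-subsidy: 676 - 7.5p = -330 + 9p gives p* = 2012/33, q* = 2406/11.
With the rebate, buyers effectively pay pb = ps − 32, where ps is the price sellers receive.
Demand in terms of ps becomes qd = 676 − 7.5(ps − 32) = 916 - 7.5ps. Setting this equal to supply: 916 - 7.5ps = -330 + 9ps, so ps = 2492/33.
Buyers pay pb = 2492/33 − 32 = 1436/33; q' = -330 + 9·(2492/33) = 3846/11.
ΔCS = ½(2406/11 + 3846/11)(2012/33 − 1436/33) = 600192/121; ΔPS = ½(2406/11 + 3846/11)(2492/33 − 2012/33) = 500160/121.
Government spending = 32 × 3846/11 = 123072/11.
DWL = ½ × 32 × (3846/11 − 2406/11) = 23040/11; fraction = (23040/11) / (123072/11) = 120/641.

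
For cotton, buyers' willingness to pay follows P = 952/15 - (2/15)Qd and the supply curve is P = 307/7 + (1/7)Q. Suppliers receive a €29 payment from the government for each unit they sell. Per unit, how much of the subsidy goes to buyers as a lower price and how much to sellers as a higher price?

Pre-subsidy: 952/15 - (2/15)Q = 307/7 + (1/7)Q gives Q* = 71 and P* = 54.
With the subsidy, sellers receive Ps = Pb + 29 for each unit, where Pb is the price buyers pay.
On the curves, Pb = 952/15 - (2/15)Q and Ps = 307/7 + (1/7)Q; the wedge Ps − Pb = 29 gives 307/7 + (1/7)Q − (952/15 - (2/15)Q) = 29, so Q' = 176.
Then Pb = 952/15 − (2/15)·176 = 40 and Ps = 307/7 + (1/7)·176 = 69.
Buyers' price falls by P* − Pb = 54 − 40 = 14; sellers' price rises by Ps − P* = 69 − 54 = 15.

Buyers gain €14 per unit; sellers gain €15 per unit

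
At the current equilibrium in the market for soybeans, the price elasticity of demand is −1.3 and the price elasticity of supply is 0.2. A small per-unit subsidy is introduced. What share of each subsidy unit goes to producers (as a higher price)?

Producer share = 13/15

For a small subsidy around the equilibrium, the benefit split depends on the relative slopes, which at a point are proportional to the elasticities.
Buyer share = εs/(εs + |εd|) = 0.2/(0.2 + 1.3) = 2/15; seller share = |εd|/(εs + |εd|) = 13/15.
So producers capture 13/15 of the subsidy.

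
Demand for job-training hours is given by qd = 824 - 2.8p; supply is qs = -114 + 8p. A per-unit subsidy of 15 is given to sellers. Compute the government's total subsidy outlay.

Government cost = 82610/9

Pre-subsidy: 824 - 2.8p = -114 + 8p gives p* = 2345/27, q* = 15682/27.
With the subsidy, sellers receive ps = pb + 15 for each unit, where pb is the price buyers pay.
Supply in terms of pb becomes qs = -114 + 8(pb + 15) = 6 + 8pb. Setting this equal to demand: 824 - 2.8pb = 6 + 8pb, so pb = 2045/27.
Sellers receive ps = 2045/27 + 15 = 2450/27; q' = 824 − 2.8·(2045/27) = 16522/27.
Government outlay = subsidy × quantity = 15 × 16522/27 = 82610/9.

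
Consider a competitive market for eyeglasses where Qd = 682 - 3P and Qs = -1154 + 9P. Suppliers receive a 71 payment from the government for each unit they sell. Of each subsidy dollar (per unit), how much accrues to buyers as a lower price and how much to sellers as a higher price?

Buyers gain 53.25 per unit; sellers gain 17.75 per unit

Pre-subsidy: 682 - 3P = -1154 + 9P gives P* = 153, Q* = 223.
With the subsidy, sellers receive Ps = Pb + 71 for each unit, where Pb is the price buyers pay.
Supply in terms of Pb becomes Qs = -1154 + 9(Pb + 71) = -515 + 9Pb. Setting this equal to demand: 682 - 3Pb = -515 + 9Pb, so Pb = 99.75.
Sellers receive Ps = 99.75 + 71 = 170.75; Q' = 682 − 3·99.75 = 382.75.
Buyers' price falls by P* − Pb = 153 − 99.75 = 53.25; sellers' price rises by Ps − P* = 170.75 − 153 = 17.75.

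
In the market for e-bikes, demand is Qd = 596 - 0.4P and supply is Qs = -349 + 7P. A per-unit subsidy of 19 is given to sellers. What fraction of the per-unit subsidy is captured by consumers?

Consumer share = 35/37

Pre-subsidy: 596 - 0.4P = -349 + 7P gives P* = 4725/37, Q* = 20162/37.
With the subsidy, sellers receive Ps = Pb + 19 for each unit, where Pb is the price buyers pay.
Supply in terms of Pb becomes Qs = -349 + 7(Pb + 19) = -216 + 7Pb. Setting this equal to demand: 596 - 0.4Pb = -216 + 7Pb, so Pb = 4060/37.
Sellers receive Ps = 4060/37 + 19 = 4763/37; Q' = 596 − 0.4·(4060/37) = 20428/37.
Buyers' price falls by P* − Pb = 4725/37 − 4060/37 = 665/37; sellers' price rises by Ps − P* = 4763/37 − 4725/37 = 38/37.
So consumers capture (665/37)/19 = 35/37 of each unit of subsidy.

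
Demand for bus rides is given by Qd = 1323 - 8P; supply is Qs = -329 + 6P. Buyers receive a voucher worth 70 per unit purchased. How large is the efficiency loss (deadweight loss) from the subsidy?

Deadweight loss = 8400

Pre-subsidy: 1323 - 8P = -329 + 6P gives P* = 118, Q* = 379.
With the rebate, buyers effectively pay Pb = Ps − 70, where Ps is the price sellers receive.
Demand in terms of Ps becomes Qd = 1323 − 8(Ps − 70) = 1883 - 8Ps. Setting this equal to supply: 1883 - 8Ps = -329 + 6Ps, so Ps = 158.
Buyers pay Pb = 158 − 70 = 88; Q' = -329 + 6·158 = 619.
The subsidy expands output by 619 − 379 = 240 past the efficient level; on those units the gap between marginal cost and willingness to pay runs from 0 up to 70.
DWL = ½ × 70 × 240 = 8400.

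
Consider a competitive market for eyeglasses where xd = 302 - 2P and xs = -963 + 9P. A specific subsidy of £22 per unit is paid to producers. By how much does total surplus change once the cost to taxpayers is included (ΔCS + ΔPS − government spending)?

Net change in total surplus = -£396

Pre-subsidy: 302 - 2P = -963 + 9P gives P* = 115, x* = 72.
With the subsidy, sellers receive Ps = Pb + 22 for each unit, where Pb is the price buyers pay.
Supply in terms of Pb becomes xs = -963 + 9(Pb + 22) = -765 + 9Pb. Setting this equal to demand: 302 - 2Pb = -765 + 9Pb, so Pb = 97.
Sellers receive Ps = 97 + 22 = 119; x' = 302 − 2·97 = 108.
ΔCS = ½(72 + 108)(115 − 97) = 1620; ΔPS = ½(72 + 108)(119 − 115) = 360.
Government spending = 22 × 108 = 2376.
Net change = 1620 + 360 − 2376 = -396. The loss equals the DWL triangle ½·22·36.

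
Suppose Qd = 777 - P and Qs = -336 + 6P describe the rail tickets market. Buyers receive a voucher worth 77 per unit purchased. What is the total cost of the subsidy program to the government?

Pre-subsidy: 777 - P = -336 + 6P gives P* = 159, Q* = 618.
With the rebate, buyers effectively pay Pb = Ps − 77, where Ps is the price sellers receive.
Demand in terms of Ps becomes Qd = 777 − 1(Ps − 77) = 854 - Ps. Setting this equal to supply: 854 - Ps = -336 + 6Ps, so Ps = 170.
Buyers pay Pb = 170 − 77 = 93; Q' = -336 + 6·170 = 684.
Government outlay = subsidy × quantity = 77 × 684 = 52668.

Government cost = 52668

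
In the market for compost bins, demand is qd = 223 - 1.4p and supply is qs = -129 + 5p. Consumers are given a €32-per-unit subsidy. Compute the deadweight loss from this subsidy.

Deadweight loss = €560

Pre-subsidy: 223 - 1.4p = -129 + 5p gives p* = 55, q* = 146.
With the rebate, buyers effectively pay pb = ps − 32, where ps is the price sellers receive.
Demand in terms of ps becomes qd = 223 − 1.4(ps − 32) = 267.8 - 1.4ps. Setting this equal to supply: 267.8 - 1.4ps = -129 + 5ps, so ps = 62.
Buyers pay pb = 62 − 32 = 30; q' = -129 + 5·62 = 181.
The subsidy expands output by 181 − 146 = 35 past the efficient level; on those units the gap between marginal cost and willingness to pay runs from 0 up to 32.
DWL = ½ × 32 × 35 = 560.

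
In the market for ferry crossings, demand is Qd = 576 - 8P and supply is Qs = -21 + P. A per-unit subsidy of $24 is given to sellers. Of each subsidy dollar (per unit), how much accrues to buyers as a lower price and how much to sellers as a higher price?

Buyers gain 8/3 per unit; sellers gain 64/3 per unit

Pre-subsidy: 576 - 8P = -21 + P gives P* = 199/3, Q* = 136/3.
With the subsidy, sellers receive Ps = Pb + 24 for each unit, where Pb is the price buyers pay.
Supply in terms of Pb becomes Qs = -21 + 1(Pb + 24) = 3 + Pb. Setting this equal to demand: 576 - 8Pb = 3 + Pb, so Pb = 191/3.
Sellers receive Ps = 191/3 + 24 = 263/3; Q' = 576 − 8·(191/3) = 200/3.
Buyers' price falls by P* − Pb = 199/3 − 191/3 = 8/3; sellers' price rises by Ps − P* = 263/3 − 199/3 = 64/3.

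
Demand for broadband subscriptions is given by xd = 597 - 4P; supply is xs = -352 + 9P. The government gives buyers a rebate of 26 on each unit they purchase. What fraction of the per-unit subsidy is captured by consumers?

Consumer share = 9/13

Pre-subsidy: 597 - 4P = -352 + 9P gives P* = 73, x* = 305.
With the rebate, buyers effectively pay Pb = Ps − 26, where Ps is the price sellers receive.
Demand in terms of Ps becomes xd = 597 − 4(Ps − 26) = 701 - 4Ps. Setting this equal to supply: 701 - 4Ps = -352 + 9Ps, so Ps = 81.
Buyers pay Pb = 81 − 26 = 55; x' = -352 + 9·81 = 377.
Buyers' price falls by P* − Pb = 73 − 55 = 18; sellers' price rises by Ps − P* = 81 − 73 = 8.
So consumers capture 18/26 = 9/13 of each unit of subsidy.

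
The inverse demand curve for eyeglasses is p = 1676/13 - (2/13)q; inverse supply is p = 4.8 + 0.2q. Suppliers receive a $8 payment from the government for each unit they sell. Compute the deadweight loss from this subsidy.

Pre-subsidy: 1676/13 - (2/13)q = 4.8 + 0.2q gives q* = 8068/23 and p* = 1724/23.
With the subsidy, sellers receive ps = pb + 8 for each unit, where pb is the price buyers pay.
On the curves, pb = 1676/13 - (2/13)q and ps = 4.8 + 0.2q; the wedge ps − pb = 8 gives 4.8 + 0.2q − (1676/13 - (2/13)q) = 8, so q' = 8588/23.
Then pb = 1676/13 − (2/13)·(8588/23) = 1644/23 and ps = 4.8 + 0.2·(8588/23) = 1828/23.
The subsidy expands output by 8588/23 − 8068/23 = 520/23 past the efficient level; on those units the gap between marginal cost and willingness to pay runs from 0 up to 8.
DWL = ½ × 8 × 520/23 = 2080/23.

Deadweight loss = 2080/23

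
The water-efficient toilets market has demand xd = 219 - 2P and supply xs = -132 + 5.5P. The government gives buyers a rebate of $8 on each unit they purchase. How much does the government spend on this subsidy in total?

Pre-subsidy: 219 - 2P = -132 + 5.5P gives P* = 46.8, x* = 125.4.
With the rebate, buyers effectively pay Pb = Ps − 8, where Ps is the price sellers receive.
Demand in terms of Ps becomes xd = 219 − 2(Ps − 8) = 235 - 2Ps. Setting this equal to supply: 235 - 2Ps = -132 + 5.5Ps, so Ps = 734/15.
Buyers pay Pb = 734/15 − 8 = 614/15; x' = -132 + 5.5·(734/15) = 2057/15.
Government outlay = subsidy × quantity = 8 × 2057/15 = 16456/15.

Government cost = 16456/15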